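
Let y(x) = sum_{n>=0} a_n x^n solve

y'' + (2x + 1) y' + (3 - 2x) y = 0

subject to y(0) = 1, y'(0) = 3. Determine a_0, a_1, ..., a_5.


Ansatz: y(x) = sum_{n>=0} a_n x^n, so y'(x) = sum_{n>=1} n a_n x^(n-1) and y''(x) = sum_{n>=2} n(n-1) a_n x^(n-2).
Substitute into P(x) y'' + Q(x) y' + R(x) y = 0 with P(x) = 1, Q(x) = 2x + 1, R(x) = 3 - 2x, and match powers of x.
Initial conditions: a_0 = 1, a_1 = 3.
Setting the coefficient of each power of x to zero and solving order by order (substituting the coefficients already found):
  x^0: 2 a_2 + a_1 + 3 a_0 = 0  ->  2 a_2 = -a_1 - 3 a_0 = -6  ->  a_2 = -3
  x^1: 6 a_3 + 2 a_2 + 5 a_1 - 2 a_0 = 0  ->  6 a_3 = -2 a_2 - 5 a_1 + 2 a_0 = -7  ->  a_3 = -7/6
  x^2: 12 a_4 + 3 a_3 + 7 a_2 - 2 a_1 = 0  ->  12 a_4 = -3 a_3 - 7 a_2 + 2 a_1 = 61/2  ->  a_4 = 61/24
  x^3: 20 a_5 + 4 a_4 + 9 a_3 - 2 a_2 = 0  ->  20 a_5 = -4 a_4 - 9 a_3 + 2 a_2 = -17/3  ->  a_5 = -17/60
Truncated series: y(x) = 1 + 3 x - 3 x^2 - (7/6) x^3 + (61/24) x^4 - (17/60) x^5 + O(x^6).

a_0 = 1; a_1 = 3; a_2 = -3; a_3 = -7/6; a_4 = 61/24; a_5 = -17/60


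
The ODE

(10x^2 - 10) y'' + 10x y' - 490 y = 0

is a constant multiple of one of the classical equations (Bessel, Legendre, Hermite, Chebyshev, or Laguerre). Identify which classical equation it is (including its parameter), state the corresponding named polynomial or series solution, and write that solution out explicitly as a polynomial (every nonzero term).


All three coefficients share the factor -10; dividing through by -10 gives  (1 - x^2) y'' - x y' + 49 y = 0.
This matches the Chebyshev equation (1 - x^2) y'' - x y' + n^2 y = 0 (note the -x y' term, not -2x y') with n^2 = 49, so n = 7; the polynomial solution is T_7(x).
With y = sum_k a_k x^k, matching x^k gives (k+2)(k+1) a_{k+2} = (k^2 - n^2) a_k = (k - 7)(k + 7) a_k. The right side vanishes at k = 7, so the series with the parity of 7 terminates at degree 7.
Standard normalization: leading coefficient of T_n is 2^(n-1), so a_7 = 2^6 = 64. Work downward with a_k = (k+1)(k+2) a_{k+2} / ((k - 7)(k + 7)):
  a_5 = (6)(7)(64) / ((5 - 7)(5 + 7)) = 2688/(-24) = -112
  a_3 = (4)(5)(-112) / ((3 - 7)(3 + 7)) = -2240/(-40) = 56
  a_1 = (2)(3)(56) / ((1 - 7)(1 + 7)) = 336/(-48) = -7
Hence T_7(x) = 64 x^7 - 112 x^5 + 56 x^3 - 7 x.

T_7(x); series = 64 x^7 - 112 x^5 + 56 x^3 - 7 x


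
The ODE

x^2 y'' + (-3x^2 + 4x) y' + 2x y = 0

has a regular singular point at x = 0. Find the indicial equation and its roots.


Divide by x^2 to reach normal form y'' + P_1(x) y' + P_2(x) y = 0 with P_1(x) = -3 + 4/x and P_2(x) = 2/x.
x = 0 is a singular point because the y'-coefficient -3 + 4/x has a pole at x = 0 and the y-coefficient 2/x has a pole at x = 0.
It is a regular singular point because x P_1(x) = p(x) = 4 - 3x and x^2 P_2(x) = q(x) = 2x are polynomials, hence analytic at x = 0.
p(0) = 4,  q(0) = 0.
Indicial equation: r(r-1) + p(0) r + q(0) = 0, i.e. r^2 + (p(0) - 1) r + q(0) = 0, i.e. r^2 + 3 r = 0.
Discriminant: (3)^2 - 4(0) = 9, so r = (-3 ± 3)/2.
Solving: r_1 = 0, r_2 = -3.

indicial: r^2 + 3 r = 0; roots r_1 = 0, r_2 = -3


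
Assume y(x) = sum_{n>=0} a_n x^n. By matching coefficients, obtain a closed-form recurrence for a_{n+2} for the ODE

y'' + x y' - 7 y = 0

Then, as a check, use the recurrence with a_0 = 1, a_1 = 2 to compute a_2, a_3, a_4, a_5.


Substitute y = sum_n a_n x^n.
y''(x) has coefficient (n+2)(n+1) a_{n+2} at x^n;
x y'(x) has coefficient n a_n at x^n (shift);
-7 y(x) has coefficient -7 a_n at x^n.
Matching x^n: (n+2)(n+1) a_{n+2} + (n - 7) a_n = 0.
Thus a_{n+2} = (-n + 7) / ((n+1)(n+2)) * a_n.

Check with a_0 = 1, a_1 = 2 (apply the recurrence for n = 0, 1, 2, 3): a_0 = 1, a_1 = 2, a_2 = 7/2, a_3 = 2, a_4 = 35/24, a_5 = 2/5.

a_(n+2) = (-n + 7) / ((n+1)(n+2)) * a_n; check: a_0 = 1, a_1 = 2, a_2 = 7/2, a_3 = 2, a_4 = 35/24, a_5 = 2/5


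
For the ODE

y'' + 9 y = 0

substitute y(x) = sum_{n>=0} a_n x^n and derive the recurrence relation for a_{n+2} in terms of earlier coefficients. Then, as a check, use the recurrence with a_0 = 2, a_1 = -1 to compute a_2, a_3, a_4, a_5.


Substitute y = sum_n a_n x^n into y'' + (const) y = 0.
y''(x) = sum_{n>=0} (n+2)(n+1) a_{n+2} x^n.
The ODE becomes sum_n [(n+2)(n+1) a_{n+2} + 9 a_n] x^n = 0.
Setting each coefficient to zero gives the recurrence:
  (n+2)(n+1) a_{n+2} + 9 a_n = 0,
  a_{n+2} = -9 / ((n+1)(n+2)) a_n.

Check with a_0 = 2, a_1 = -1 (apply the recurrence for n = 0, 1, 2, 3): a_0 = 2, a_1 = -1, a_2 = -9, a_3 = 3/2, a_4 = 27/4, a_5 = -27/40.

a_{n+2} = -9/((n+1)(n+2)) * a_n; check: a_0 = 2, a_1 = -1, a_2 = -9, a_3 = 3/2, a_4 = 27/4, a_5 = -27/40


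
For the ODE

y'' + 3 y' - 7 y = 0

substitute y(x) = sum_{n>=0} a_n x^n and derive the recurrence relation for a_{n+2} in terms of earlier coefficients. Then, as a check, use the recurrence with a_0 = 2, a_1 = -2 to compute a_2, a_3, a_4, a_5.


Substitute y = sum_n a_n x^n.
y''(x) has coefficient (n+2)(n+1) a_{n+2} at x^n;
3 y'(x) has coefficient 3 (n+1) a_{n+1} at x^n;
-7 y(x) has coefficient -7 a_n at x^n.
Matching x^n: (n+2)(n+1) a_{n+2} + 3 (n+1) a_{n+1} - 7 a_n = 0.
Thus a_{n+2} = [-3 (n+1) a_{n+1} + 7 a_n] / ((n+1)(n+2)).

Check with a_0 = 2, a_1 = -2 (apply the recurrence for n = 0, 1, 2, 3): a_0 = 2, a_1 = -2, a_2 = 10, a_3 = -37/3, a_4 = 181/12, a_5 = -401/30.

a_(n+2) = [-3 (n+1) a_(n+1) + 7 a_n] / ((n+1)(n+2)); check: a_0 = 2, a_1 = -2, a_2 = 10, a_3 = -37/3, a_4 = 181/12, a_5 = -401/30


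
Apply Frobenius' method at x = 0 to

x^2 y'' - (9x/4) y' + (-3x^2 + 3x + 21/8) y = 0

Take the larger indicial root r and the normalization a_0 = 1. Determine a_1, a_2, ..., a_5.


Write in Frobenius form y'' + (p(x)/x) y' + (q(x)/x^2) y = 0:
  p(x) = -9/4,  q(x) = -3x^2 + 3x + 21/8.
Indicial equation: r(r-1) + (-9/4) r + (21/8) = 0 -> roots r_1 = 7/4, r_2 = 3/2.
Take r = r_1 = 7/4. Let y(x) = x^r sum_{n>=0} a_n x^n with a_0 = 1.
Substitute y = x^r sum a_n x^n and match x^{r+n}. The recurrence is
  D(n) a_n + 3 a_{n-1} - 3 a_{n-2} = 0,  where D(n) = (r+n)(r+n-1) + (-9/4)(r+n) + (21/8).
  a_n = [-3 a_{n-1} + 3 a_{n-2}] / D(n).
Since the indicial polynomial factors as (r - r_1)(r - r_2), D(n) = (r_1 + n - r_1)(r_1 + n - r_2) = n(n + 1/4).
Evaluating step by step (a_0 = 1):
  n = 1: D(1) = 1(1 + 1/4) = 5/4; numerator = -3(1) = -3; a_1 = (-3)/(5/4) = -12/5
  n = 2: D(2) = 2(2 + 1/4) = 9/2; numerator = -3(-12/5) + 3(1) = 51/5; a_2 = (51/5)/(9/2) = 34/15
  n = 3: D(3) = 3(3 + 1/4) = 39/4; numerator = -3(34/15) + 3(-12/5) = -14; a_3 = (-14)/(39/4) = -56/39
  n = 4: D(4) = 4(4 + 1/4) = 17; numerator = -3(-56/39) + 3(34/15) = 722/65; a_4 = (722/65)/(17) = 722/1105
  n = 5: D(5) = 5(5 + 1/4) = 105/4; numerator = -3(722/1105) + 3(-56/39) = -6926/1105; a_5 = (-6926/1105)/(105/4) = -27704/116025

r = 7/4; a_0 = 1; a_1 = -12/5; a_2 = 34/15; a_3 = -56/39; a_4 = 722/1105; a_5 = -27704/116025


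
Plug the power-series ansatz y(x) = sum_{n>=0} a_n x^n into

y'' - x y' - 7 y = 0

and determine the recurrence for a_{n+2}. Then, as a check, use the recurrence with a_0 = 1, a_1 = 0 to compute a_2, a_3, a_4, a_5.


Substitute y = sum_n a_n x^n.
y''(x) has coefficient (n+2)(n+1) a_{n+2} at x^n;
-x y'(x) has coefficient -n a_n at x^n (shift);
-7 y(x) has coefficient -7 a_n at x^n.
Matching x^n: (n+2)(n+1) a_{n+2} + (-n - 7) a_n = 0.
Thus a_{n+2} = (n + 7) / ((n+1)(n+2)) * a_n.

Check with a_0 = 1, a_1 = 0 (apply the recurrence for n = 0, 1, 2, 3): a_0 = 1, a_1 = 0, a_2 = 7/2, a_3 = 0, a_4 = 21/8, a_5 = 0.

a_(n+2) = (n + 7) / ((n+1)(n+2)) * a_n; check: a_0 = 1, a_1 = 0, a_2 = 7/2, a_3 = 0, a_4 = 21/8, a_5 = 0


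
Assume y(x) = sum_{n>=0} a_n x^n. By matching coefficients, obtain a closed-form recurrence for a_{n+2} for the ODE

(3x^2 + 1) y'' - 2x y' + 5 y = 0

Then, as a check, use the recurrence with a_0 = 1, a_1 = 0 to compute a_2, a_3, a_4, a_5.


Substitute y = sum_n a_n x^n.
(1 + 3 x^2) y'' contributes (n+2)(n+1) a_{n+2} + 3 n(n-1) a_n at x^n.
-2 x y'(x) contributes -2 n a_n at x^n.
5 y(x) contributes 5 a_n at x^n.
Matching x^n: (n+2)(n+1) a_{n+2} + (3 n(n-1) - 2 n + 5) a_n = 0.
Thus a_{n+2} = (-3 n(n-1) + 2 n - 5) / ((n+1)(n+2)) * a_n.

Check with a_0 = 1, a_1 = 0 (apply the recurrence for n = 0, 1, 2, 3): a_0 = 1, a_1 = 0, a_2 = -5/2, a_3 = 0, a_4 = 35/24, a_5 = 0.

a_(n+2) = (-3 n(n-1) + 2 n - 5) / ((n+1)(n+2)) * a_n; check: a_0 = 1, a_1 = 0, a_2 = -5/2, a_3 = 0, a_4 = 35/24, a_5 = 0


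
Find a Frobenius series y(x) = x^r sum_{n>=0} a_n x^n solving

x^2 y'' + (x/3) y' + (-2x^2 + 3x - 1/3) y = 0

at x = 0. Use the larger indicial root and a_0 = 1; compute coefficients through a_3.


Write in Frobenius form y'' + (p(x)/x) y' + (q(x)/x^2) y = 0:
  p(x) = 1/3,  q(x) = -2x^2 + 3x - 1/3.
Indicial equation: r(r-1) + (1/3) r + (-1/3) = 0 -> roots r_1 = 1, r_2 = -1/3.
Take r = r_1 = 1. Let y(x) = x^r sum_{n>=0} a_n x^n with a_0 = 1.
Substitute y = x^r sum a_n x^n and match x^{r+n}. The recurrence is
  D(n) a_n + 3 a_{n-1} - 2 a_{n-2} = 0,  where D(n) = (r+n)(r+n-1) + (1/3)(r+n) + (-1/3).
  a_n = [-3 a_{n-1} + 2 a_{n-2}] / D(n).
Since the indicial polynomial factors as (r - r_1)(r - r_2), D(n) = (r_1 + n - r_1)(r_1 + n - r_2) = n(n + 4/3).
Evaluating step by step (a_0 = 1):
  n = 1: D(1) = 1(1 + 4/3) = 7/3; numerator = -3(1) = -3; a_1 = (-3)/(7/3) = -9/7
  n = 2: D(2) = 2(2 + 4/3) = 20/3; numerator = -3(-9/7) + 2(1) = 41/7; a_2 = (41/7)/(20/3) = 123/140
  n = 3: D(3) = 3(3 + 4/3) = 13; numerator = -3(123/140) + 2(-9/7) = -729/140; a_3 = (-729/140)/(13) = -729/1820

r = 1; a_0 = 1; a_1 = -9/7; a_2 = 123/140; a_3 = -729/1820


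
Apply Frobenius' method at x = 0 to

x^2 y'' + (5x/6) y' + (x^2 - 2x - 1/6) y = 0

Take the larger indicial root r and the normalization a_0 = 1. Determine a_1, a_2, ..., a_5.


Write in Frobenius form y'' + (p(x)/x) y' + (q(x)/x^2) y = 0:
  p(x) = 5/6,  q(x) = x^2 - 2x - 1/6.
Indicial equation: r(r-1) + (5/6) r + (-1/6) = 0 -> roots r_1 = 1/2, r_2 = -1/3.
Take r = r_1 = 1/2. Let y(x) = x^r sum_{n>=0} a_n x^n with a_0 = 1.
Substitute y = x^r sum a_n x^n and match x^{r+n}. The recurrence is
  D(n) a_n - 2 a_{n-1} + 1 a_{n-2} = 0,  where D(n) = (r+n)(r+n-1) + (5/6)(r+n) + (-1/6).
  a_n = [2 a_{n-1} - 1 a_{n-2}] / D(n).
Since the indicial polynomial factors as (r - r_1)(r - r_2), D(n) = (r_1 + n - r_1)(r_1 + n - r_2) = n(n + 5/6).
Evaluating step by step (a_0 = 1):
  n = 1: D(1) = 1(1 + 5/6) = 11/6; numerator = 2(1) = 2; a_1 = (2)/(11/6) = 12/11
  n = 2: D(2) = 2(2 + 5/6) = 17/3; numerator = 2(12/11) - 1(1) = 13/11; a_2 = (13/11)/(17/3) = 39/187
  n = 3: D(3) = 3(3 + 5/6) = 23/2; numerator = 2(39/187) - 1(12/11) = -126/187; a_3 = (-126/187)/(23/2) = -252/4301
  n = 4: D(4) = 4(4 + 5/6) = 58/3; numerator = 2(-252/4301) - 1(39/187) = -1401/4301; a_4 = (-1401/4301)/(58/3) = -4203/249458
  n = 5: D(5) = 5(5 + 5/6) = 175/6; numerator = 2(-4203/249458) - 1(-252/4301) = 135/5423; a_5 = (135/5423)/(175/6) = 162/189805

r = 1/2; a_0 = 1; a_1 = 12/11; a_2 = 39/187; a_3 = -252/4301; a_4 = -4203/249458; a_5 = 162/189805


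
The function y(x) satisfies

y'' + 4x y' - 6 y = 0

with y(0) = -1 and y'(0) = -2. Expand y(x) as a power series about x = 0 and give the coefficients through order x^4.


Ansatz: y(x) = sum_{n>=0} a_n x^n, so y'(x) = sum_{n>=1} n a_n x^(n-1) and y''(x) = sum_{n>=2} n(n-1) a_n x^(n-2).
Substitute into P(x) y'' + Q(x) y' + R(x) y = 0 with P(x) = 1, Q(x) = 4x, R(x) = -6, and match powers of x.
Initial conditions: a_0 = -1, a_1 = -2.
Setting the coefficient of each power of x to zero and solving order by order (substituting the coefficients already found):
  x^0: 2 a_2 - 6 a_0 = 0  ->  2 a_2 = 6 a_0 = -6  ->  a_2 = -3
  x^1: 6 a_3 - 2 a_1 = 0  ->  6 a_3 = 2 a_1 = -4  ->  a_3 = -2/3
  x^2: 12 a_4 + 2 a_2 = 0  ->  12 a_4 = -2 a_2 = 6  ->  a_4 = 1/2
Truncated series: y(x) = -1 - 2 x - 3 x^2 - (2/3) x^3 + (1/2) x^4 + O(x^5).

a_0 = -1; a_1 = -2; a_2 = -3; a_3 = -2/3; a_4 = 1/2


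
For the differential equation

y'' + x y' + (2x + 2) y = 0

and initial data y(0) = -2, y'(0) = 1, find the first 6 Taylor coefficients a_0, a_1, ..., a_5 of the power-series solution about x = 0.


Ansatz: y(x) = sum_{n>=0} a_n x^n, so y'(x) = sum_{n>=1} n a_n x^(n-1) and y''(x) = sum_{n>=2} n(n-1) a_n x^(n-2).
Substitute into P(x) y'' + Q(x) y' + R(x) y = 0 with P(x) = 1, Q(x) = x, R(x) = 2x + 2, and match powers of x.
Initial conditions: a_0 = -2, a_1 = 1.
Setting the coefficient of each power of x to zero and solving order by order (substituting the coefficients already found):
  x^0: 2 a_2 + 2 a_0 = 0  ->  2 a_2 = -2 a_0 = 4  ->  a_2 = 2
  x^1: 6 a_3 + 3 a_1 + 2 a_0 = 0  ->  6 a_3 = -3 a_1 - 2 a_0 = 1  ->  a_3 = 1/6
  x^2: 12 a_4 + 4 a_2 + 2 a_1 = 0  ->  12 a_4 = -4 a_2 - 2 a_1 = -10  ->  a_4 = -5/6
  x^3: 20 a_5 + 5 a_3 + 2 a_2 = 0  ->  20 a_5 = -5 a_3 - 2 a_2 = -29/6  ->  a_5 = -29/120
Truncated series: y(x) = -2 + x + 2 x^2 + (1/6) x^3 - (5/6) x^4 - (29/120) x^5 + O(x^6).

a_0 = -2; a_1 = 1; a_2 = 2; a_3 = 1/6; a_4 = -5/6; a_5 = -29/120


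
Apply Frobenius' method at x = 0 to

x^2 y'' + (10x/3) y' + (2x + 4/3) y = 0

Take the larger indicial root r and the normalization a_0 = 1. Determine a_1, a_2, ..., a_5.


Write in Frobenius form y'' + (p(x)/x) y' + (q(x)/x^2) y = 0:
  p(x) = 10/3,  q(x) = 2x + 4/3.
Indicial equation: r(r-1) + (10/3) r + (4/3) = 0 -> roots r_1 = -1, r_2 = -4/3.
Take r = r_1 = -1. Let y(x) = x^r sum_{n>=0} a_n x^n with a_0 = 1.
Substitute y = x^r sum a_n x^n and match x^{r+n}. The recurrence is
  D(n) a_n + 2 a_{n-1} = 0,  where D(n) = (r+n)(r+n-1) + (10/3)(r+n) + (4/3).
  a_n = -2 / D(n) * a_{n-1}.
Since the indicial polynomial factors as (r - r_1)(r - r_2), D(n) = (r_1 + n - r_1)(r_1 + n - r_2) = n(n + 1/3).
Evaluating step by step (a_0 = 1):
  n = 1: D(1) = 1(1 + 1/3) = 4/3; numerator = -2(1) = -2; a_1 = (-2)/(4/3) = -3/2
  n = 2: D(2) = 2(2 + 1/3) = 14/3; numerator = -2(-3/2) = 3; a_2 = (3)/(14/3) = 9/14
  n = 3: D(3) = 3(3 + 1/3) = 10; numerator = -2(9/14) = -9/7; a_3 = (-9/7)/(10) = -9/70
  n = 4: D(4) = 4(4 + 1/3) = 52/3; numerator = -2(-9/70) = 9/35; a_4 = (9/35)/(52/3) = 27/1820
  n = 5: D(5) = 5(5 + 1/3) = 80/3; numerator = -2(27/1820) = -27/910; a_5 = (-27/910)/(80/3) = -81/72800

r = -1; a_0 = 1; a_1 = -3/2; a_2 = 9/14; a_3 = -9/70; a_4 = 27/1820; a_5 = -81/72800


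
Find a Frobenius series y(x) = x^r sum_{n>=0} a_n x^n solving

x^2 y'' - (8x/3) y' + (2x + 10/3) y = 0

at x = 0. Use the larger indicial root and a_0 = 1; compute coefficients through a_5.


Write in Frobenius form y'' + (p(x)/x) y' + (q(x)/x^2) y = 0:
  p(x) = -8/3,  q(x) = 2x + 10/3.
Indicial equation: r(r-1) + (-8/3) r + (10/3) = 0 -> roots r_1 = 2, r_2 = 5/3.
Take r = r_1 = 2. Let y(x) = x^r sum_{n>=0} a_n x^n with a_0 = 1.
Substitute y = x^r sum a_n x^n and match x^{r+n}. The recurrence is
  D(n) a_n + 2 a_{n-1} = 0,  where D(n) = (r+n)(r+n-1) + (-8/3)(r+n) + (10/3).
  a_n = -2 / D(n) * a_{n-1}.
Since the indicial polynomial factors as (r - r_1)(r - r_2), D(n) = (r_1 + n - r_1)(r_1 + n - r_2) = n(n + 1/3).
Evaluating step by step (a_0 = 1):
  n = 1: D(1) = 1(1 + 1/3) = 4/3; numerator = -2(1) = -2; a_1 = (-2)/(4/3) = -3/2
  n = 2: D(2) = 2(2 + 1/3) = 14/3; numerator = -2(-3/2) = 3; a_2 = (3)/(14/3) = 9/14
  n = 3: D(3) = 3(3 + 1/3) = 10; numerator = -2(9/14) = -9/7; a_3 = (-9/7)/(10) = -9/70
  n = 4: D(4) = 4(4 + 1/3) = 52/3; numerator = -2(-9/70) = 9/35; a_4 = (9/35)/(52/3) = 27/1820
  n = 5: D(5) = 5(5 + 1/3) = 80/3; numerator = -2(27/1820) = -27/910; a_5 = (-27/910)/(80/3) = -81/72800

r = 2; a_0 = 1; a_1 = -3/2; a_2 = 9/14; a_3 = -9/70; a_4 = 27/1820; a_5 = -81/72800


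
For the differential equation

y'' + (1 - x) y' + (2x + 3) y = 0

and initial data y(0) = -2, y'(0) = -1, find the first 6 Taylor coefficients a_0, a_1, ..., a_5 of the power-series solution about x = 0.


Ansatz: y(x) = sum_{n>=0} a_n x^n, so y'(x) = sum_{n>=1} n a_n x^(n-1) and y''(x) = sum_{n>=2} n(n-1) a_n x^(n-2).
Substitute into P(x) y'' + Q(x) y' + R(x) y = 0 with P(x) = 1, Q(x) = 1 - x, R(x) = 2x + 3, and match powers of x.
Initial conditions: a_0 = -2, a_1 = -1.
Setting the coefficient of each power of x to zero and solving order by order (substituting the coefficients already found):
  x^0: 2 a_2 + a_1 + 3 a_0 = 0  ->  2 a_2 = -a_1 - 3 a_0 = 7  ->  a_2 = 7/2
  x^1: 6 a_3 + 2 a_2 + 2 a_1 + 2 a_0 = 0  ->  6 a_3 = -2 a_2 - 2 a_1 - 2 a_0 = -1  ->  a_3 = -1/6
  x^2: 12 a_4 + 3 a_3 + a_2 + 2 a_1 = 0  ->  12 a_4 = -3 a_3 - a_2 - 2 a_1 = -1  ->  a_4 = -1/12
  x^3: 20 a_5 + 4 a_4 + 2 a_2 = 0  ->  20 a_5 = -4 a_4 - 2 a_2 = -20/3  ->  a_5 = -1/3
Truncated series: y(x) = -2 - x + (7/2) x^2 - (1/6) x^3 - (1/12) x^4 - (1/3) x^5 + O(x^6).

a_0 = -2; a_1 = -1; a_2 = 7/2; a_3 = -1/6; a_4 = -1/12; a_5 = -1/3


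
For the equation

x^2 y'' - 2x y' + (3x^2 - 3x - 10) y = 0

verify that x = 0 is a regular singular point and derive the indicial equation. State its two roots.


Divide by x^2 to reach normal form y'' + P_1(x) y' + P_2(x) y = 0 with P_1(x) = -2/x and P_2(x) = 3 - 3/x - 10/x^2.
x = 0 is a singular point because the y'-coefficient -2/x has a pole at x = 0 and the y-coefficient 3 - 3/x - 10/x^2 has a pole at x = 0.
It is a regular singular point because x P_1(x) = p(x) = -2 and x^2 P_2(x) = q(x) = 3x^2 - 3x - 10 are polynomials, hence analytic at x = 0.
p(0) = -2,  q(0) = -10.
Indicial equation: r(r-1) + p(0) r + q(0) = 0, i.e. r^2 + (p(0) - 1) r + q(0) = 0, i.e. r^2 - 3 r - 10 = 0.
Discriminant: (-3)^2 - 4(-10) = 49, so r = (3 ± 7)/2.
Solving: r_1 = 5, r_2 = -2.

indicial: r^2 - 3 r - 10 = 0; roots r_1 = 5, r_2 = -2


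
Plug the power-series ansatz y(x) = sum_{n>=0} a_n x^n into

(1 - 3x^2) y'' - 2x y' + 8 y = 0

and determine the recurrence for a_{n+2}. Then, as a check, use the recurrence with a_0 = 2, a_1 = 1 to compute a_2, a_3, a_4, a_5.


Substitute y = sum_n a_n x^n.
(1 - 3 x^2) y'' contributes (n+2)(n+1) a_{n+2} - 3 n(n-1) a_n at x^n.
-2 x y'(x) contributes -2 n a_n at x^n.
8 y(x) contributes 8 a_n at x^n.
Matching x^n: (n+2)(n+1) a_{n+2} + (-3 n(n-1) - 2 n + 8) a_n = 0.
Thus a_{n+2} = (3 n(n-1) + 2 n - 8) / ((n+1)(n+2)) * a_n.

Check with a_0 = 2, a_1 = 1 (apply the recurrence for n = 0, 1, 2, 3): a_0 = 2, a_1 = 1, a_2 = -8, a_3 = -1, a_4 = -4/3, a_5 = -4/5.

a_(n+2) = (3 n(n-1) + 2 n - 8) / ((n+1)(n+2)) * a_n; check: a_0 = 2, a_1 = 1, a_2 = -8, a_3 = -1, a_4 = -4/3, a_5 = -4/5


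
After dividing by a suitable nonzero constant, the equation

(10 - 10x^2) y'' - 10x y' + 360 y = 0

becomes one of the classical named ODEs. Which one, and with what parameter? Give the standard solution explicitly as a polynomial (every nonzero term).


All three coefficients share the factor 10; dividing through by 10 gives  (1 - x^2) y'' - x y' + 36 y = 0.
This matches the Chebyshev equation (1 - x^2) y'' - x y' + n^2 y = 0 (note the -x y' term, not -2x y') with n^2 = 36, so n = 6; the polynomial solution is T_6(x).
With y = sum_k a_k x^k, matching x^k gives (k+2)(k+1) a_{k+2} = (k^2 - n^2) a_k = (k - 6)(k + 6) a_k. The right side vanishes at k = 6, so the series with the parity of 6 terminates at degree 6.
Standard normalization: leading coefficient of T_n is 2^(n-1), so a_6 = 2^5 = 32. Work downward with a_k = (k+1)(k+2) a_{k+2} / ((k - 6)(k + 6)):
  a_4 = (5)(6)(32) / ((4 - 6)(4 + 6)) = 960/(-20) = -48
  a_2 = (3)(4)(-48) / ((2 - 6)(2 + 6)) = -576/(-32) = 18
  a_0 = (1)(2)(18) / ((0 - 6)(0 + 6)) = 36/(-36) = -1
Hence T_6(x) = 32 x^6 - 48 x^4 + 18 x^2 - 1.

T_6(x); series = 32 x^6 - 48 x^4 + 18 x^2 - 1


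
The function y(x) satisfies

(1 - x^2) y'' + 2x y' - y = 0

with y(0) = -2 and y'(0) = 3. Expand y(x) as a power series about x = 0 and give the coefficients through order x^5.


Ansatz: y(x) = sum_{n>=0} a_n x^n, so y'(x) = sum_{n>=1} n a_n x^(n-1) and y''(x) = sum_{n>=2} n(n-1) a_n x^(n-2).
Substitute into P(x) y'' + Q(x) y' + R(x) y = 0 with P(x) = 1 - x^2, Q(x) = 2x, R(x) = -1, and match powers of x.
Initial conditions: a_0 = -2, a_1 = 3.
Setting the coefficient of each power of x to zero and solving order by order (substituting the coefficients already found):
  x^0: 2 a_2 - a_0 = 0  ->  2 a_2 = a_0 = -2  ->  a_2 = -1
  x^1: 6 a_3 + a_1 = 0  ->  6 a_3 = -a_1 = -3  ->  a_3 = -1/2
  x^2: 12 a_4 + a_2 = 0  ->  12 a_4 = -a_2 = 1  ->  a_4 = 1/12
  x^3: 20 a_5 - a_3 = 0  ->  20 a_5 = a_3 = -1/2  ->  a_5 = -1/40
Truncated series: y(x) = -2 + 3 x - x^2 - (1/2) x^3 + (1/12) x^4 - (1/40) x^5 + O(x^6).

a_0 = -2; a_1 = 3; a_2 = -1; a_3 = -1/2; a_4 = 1/12; a_5 = -1/40


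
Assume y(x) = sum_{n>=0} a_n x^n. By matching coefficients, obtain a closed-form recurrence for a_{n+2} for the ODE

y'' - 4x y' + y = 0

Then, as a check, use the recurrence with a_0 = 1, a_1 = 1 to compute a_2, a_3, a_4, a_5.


Substitute y = sum_n a_n x^n.
y''(x) has coefficient (n+2)(n+1) a_{n+2} at x^n;
-4 x y'(x) has coefficient -4 n a_n at x^n (shift);
y(x) has coefficient 1 a_n at x^n.
Matching x^n: (n+2)(n+1) a_{n+2} + (-4n + 1) a_n = 0.
Thus a_{n+2} = (4n - 1) / ((n+1)(n+2)) * a_n.

Check with a_0 = 1, a_1 = 1 (apply the recurrence for n = 0, 1, 2, 3): a_0 = 1, a_1 = 1, a_2 = -1/2, a_3 = 1/2, a_4 = -7/24, a_5 = 11/40.

a_(n+2) = (4n - 1) / ((n+1)(n+2)) * a_n; check: a_0 = 1, a_1 = 1, a_2 = -1/2, a_3 = 1/2, a_4 = -7/24, a_5 = 11/40


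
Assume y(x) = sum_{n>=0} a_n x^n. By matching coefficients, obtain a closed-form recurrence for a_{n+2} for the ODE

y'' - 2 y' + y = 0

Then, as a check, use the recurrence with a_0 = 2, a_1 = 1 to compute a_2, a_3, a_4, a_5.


Substitute y = sum_n a_n x^n.
y''(x) has coefficient (n+2)(n+1) a_{n+2} at x^n;
-2 y'(x) has coefficient -2 (n+1) a_{n+1} at x^n;
y(x) has coefficient 1 a_n at x^n.
Matching x^n: (n+2)(n+1) a_{n+2} - 2 (n+1) a_{n+1} + 1 a_n = 0.
Thus a_{n+2} = [2 (n+1) a_{n+1} - 1 a_n] / ((n+1)(n+2)).

Check with a_0 = 2, a_1 = 1 (apply the recurrence for n = 0, 1, 2, 3): a_0 = 2, a_1 = 1, a_2 = 0, a_3 = -1/6, a_4 = -1/12, a_5 = -1/40.

a_(n+2) = [2 (n+1) a_(n+1) - 1 a_n] / ((n+1)(n+2)); check: a_0 = 2, a_1 = 1, a_2 = 0, a_3 = -1/6, a_4 = -1/12, a_5 = -1/40


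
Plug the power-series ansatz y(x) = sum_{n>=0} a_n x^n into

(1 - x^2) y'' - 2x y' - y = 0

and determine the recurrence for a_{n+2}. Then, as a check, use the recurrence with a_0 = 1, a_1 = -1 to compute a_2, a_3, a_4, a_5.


Substitute y = sum_n a_n x^n.
(1 - 1 x^2) y'' contributes (n+2)(n+1) a_{n+2} - n(n-1) a_n at x^n.
-2 x y'(x) contributes -2 n a_n at x^n.
-y(x) contributes -1 a_n at x^n.
Matching x^n: (n+2)(n+1) a_{n+2} + (-n(n-1) - 2 n - 1) a_n = 0.
Thus a_{n+2} = (n(n-1) + 2 n + 1) / ((n+1)(n+2)) * a_n.

Check with a_0 = 1, a_1 = -1 (apply the recurrence for n = 0, 1, 2, 3): a_0 = 1, a_1 = -1, a_2 = 1/2, a_3 = -1/2, a_4 = 7/24, a_5 = -13/40.

a_(n+2) = (n(n-1) + 2 n + 1) / ((n+1)(n+2)) * a_n; check: a_0 = 1, a_1 = -1, a_2 = 1/2, a_3 = -1/2, a_4 = 7/24, a_5 = -13/40


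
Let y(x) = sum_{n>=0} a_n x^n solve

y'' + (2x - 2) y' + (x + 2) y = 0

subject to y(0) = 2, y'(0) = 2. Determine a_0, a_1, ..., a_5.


Ansatz: y(x) = sum_{n>=0} a_n x^n, so y'(x) = sum_{n>=1} n a_n x^(n-1) and y''(x) = sum_{n>=2} n(n-1) a_n x^(n-2).
Substitute into P(x) y'' + Q(x) y' + R(x) y = 0 with P(x) = 1, Q(x) = 2x - 2, R(x) = x + 2, and match powers of x.
Initial conditions: a_0 = 2, a_1 = 2.
Setting the coefficient of each power of x to zero and solving order by order (substituting the coefficients already found):
  x^0: 2 a_2 - 2 a_1 + 2 a_0 = 0  ->  2 a_2 = 2 a_1 - 2 a_0 = 0  ->  a_2 = 0
  x^1: 6 a_3 - 4 a_2 + 4 a_1 + a_0 = 0  ->  6 a_3 = 4 a_2 - 4 a_1 - a_0 = -10  ->  a_3 = -5/3
  x^2: 12 a_4 - 6 a_3 + 6 a_2 + a_1 = 0  ->  12 a_4 = 6 a_3 - 6 a_2 - a_1 = -12  ->  a_4 = -1
  x^3: 20 a_5 - 8 a_4 + 8 a_3 + a_2 = 0  ->  20 a_5 = 8 a_4 - 8 a_3 - a_2 = 16/3  ->  a_5 = 4/15
Truncated series: y(x) = 2 + 2 x - (5/3) x^3 - x^4 + (4/15) x^5 + O(x^6).

a_0 = 2; a_1 = 2; a_2 = 0; a_3 = -5/3; a_4 = -1; a_5 = 4/15


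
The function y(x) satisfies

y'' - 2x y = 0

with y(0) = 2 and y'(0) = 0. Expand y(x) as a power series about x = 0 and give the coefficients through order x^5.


Ansatz: y(x) = sum_{n>=0} a_n x^n, so y'(x) = sum_{n>=1} n a_n x^(n-1) and y''(x) = sum_{n>=2} n(n-1) a_n x^(n-2).
Substitute into P(x) y'' + Q(x) y' + R(x) y = 0 with P(x) = 1, Q(x) = 0, R(x) = -2x, and match powers of x.
Initial conditions: a_0 = 2, a_1 = 0.
Setting the coefficient of each power of x to zero and solving order by order (substituting the coefficients already found):
  x^0: 2 a_2 = 0  ->  a_2 = 0
  x^1: 6 a_3 - 2 a_0 = 0  ->  6 a_3 = 2 a_0 = 4  ->  a_3 = 2/3
  x^2: 12 a_4 - 2 a_1 = 0  ->  12 a_4 = 2 a_1 = 0  ->  a_4 = 0
  x^3: 20 a_5 - 2 a_2 = 0  ->  20 a_5 = 2 a_2 = 0  ->  a_5 = 0
Truncated series: y(x) = 2 + (2/3) x^3 + O(x^6).

a_0 = 2; a_1 = 0; a_2 = 0; a_3 = 2/3; a_4 = 0; a_5 = 0


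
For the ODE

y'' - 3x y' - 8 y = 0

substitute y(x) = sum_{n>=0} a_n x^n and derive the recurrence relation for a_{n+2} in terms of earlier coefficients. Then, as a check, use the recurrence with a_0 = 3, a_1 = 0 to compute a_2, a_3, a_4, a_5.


Substitute y = sum_n a_n x^n.
y''(x) has coefficient (n+2)(n+1) a_{n+2} at x^n;
-3 x y'(x) has coefficient -3 n a_n at x^n (shift);
-8 y(x) has coefficient -8 a_n at x^n.
Matching x^n: (n+2)(n+1) a_{n+2} + (-3n - 8) a_n = 0.
Thus a_{n+2} = (3n + 8) / ((n+1)(n+2)) * a_n.

Check with a_0 = 3, a_1 = 0 (apply the recurrence for n = 0, 1, 2, 3): a_0 = 3, a_1 = 0, a_2 = 12, a_3 = 0, a_4 = 14, a_5 = 0.

a_(n+2) = (3n + 8) / ((n+1)(n+2)) * a_n; check: a_0 = 3, a_1 = 0, a_2 = 12, a_3 = 0, a_4 = 14, a_5 = 0


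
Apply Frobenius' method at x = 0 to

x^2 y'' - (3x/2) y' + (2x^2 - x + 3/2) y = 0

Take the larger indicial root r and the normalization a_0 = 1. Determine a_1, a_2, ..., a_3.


Write in Frobenius form y'' + (p(x)/x) y' + (q(x)/x^2) y = 0:
  p(x) = -3/2,  q(x) = 2x^2 - x + 3/2.
Indicial equation: r(r-1) + (-3/2) r + (3/2) = 0 -> roots r_1 = 3/2, r_2 = 1.
Take r = r_1 = 3/2. Let y(x) = x^r sum_{n>=0} a_n x^n with a_0 = 1.
Substitute y = x^r sum a_n x^n and match x^{r+n}. The recurrence is
  D(n) a_n - 1 a_{n-1} + 2 a_{n-2} = 0,  where D(n) = (r+n)(r+n-1) + (-3/2)(r+n) + (3/2).
  a_n = [1 a_{n-1} - 2 a_{n-2}] / D(n).
Since the indicial polynomial factors as (r - r_1)(r - r_2), D(n) = (r_1 + n - r_1)(r_1 + n - r_2) = n(n + 1/2).
Evaluating step by step (a_0 = 1):
  n = 1: D(1) = 1(1 + 1/2) = 3/2; numerator = 1(1) = 1; a_1 = (1)/(3/2) = 2/3
  n = 2: D(2) = 2(2 + 1/2) = 5; numerator = 1(2/3) - 2(1) = -4/3; a_2 = (-4/3)/(5) = -4/15
  n = 3: D(3) = 3(3 + 1/2) = 21/2; numerator = 1(-4/15) - 2(2/3) = -8/5; a_3 = (-8/5)/(21/2) = -16/105

r = 3/2; a_0 = 1; a_1 = 2/3; a_2 = -4/15; a_3 = -16/105


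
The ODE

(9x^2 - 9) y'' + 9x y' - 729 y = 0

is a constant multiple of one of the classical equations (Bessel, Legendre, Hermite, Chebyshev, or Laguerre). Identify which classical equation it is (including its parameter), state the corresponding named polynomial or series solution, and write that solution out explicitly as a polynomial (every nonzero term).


All three coefficients share the factor -9; dividing through by -9 gives  (1 - x^2) y'' - x y' + 81 y = 0.
This matches the Chebyshev equation (1 - x^2) y'' - x y' + n^2 y = 0 (note the -x y' term, not -2x y') with n^2 = 81, so n = 9; the polynomial solution is T_9(x).
With y = sum_k a_k x^k, matching x^k gives (k+2)(k+1) a_{k+2} = (k^2 - n^2) a_k = (k - 9)(k + 9) a_k. The right side vanishes at k = 9, so the series with the parity of 9 terminates at degree 9.
Standard normalization: leading coefficient of T_n is 2^(n-1), so a_9 = 2^8 = 256. Work downward with a_k = (k+1)(k+2) a_{k+2} / ((k - 9)(k + 9)):
  a_7 = (8)(9)(256) / ((7 - 9)(7 + 9)) = 18432/(-32) = -576
  a_5 = (6)(7)(-576) / ((5 - 9)(5 + 9)) = -24192/(-56) = 432
  a_3 = (4)(5)(432) / ((3 - 9)(3 + 9)) = 8640/(-72) = -120
  a_1 = (2)(3)(-120) / ((1 - 9)(1 + 9)) = -720/(-80) = 9
Hence T_9(x) = 256 x^9 - 576 x^7 + 432 x^5 - 120 x^3 + 9 x.

T_9(x); series = 256 x^9 - 576 x^7 + 432 x^5 - 120 x^3 + 9 x


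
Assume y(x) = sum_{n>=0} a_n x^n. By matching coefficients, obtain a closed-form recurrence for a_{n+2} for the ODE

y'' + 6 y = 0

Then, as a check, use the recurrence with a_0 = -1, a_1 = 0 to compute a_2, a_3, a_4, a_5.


Substitute y = sum_n a_n x^n into y'' + (const) y = 0.
y''(x) = sum_{n>=0} (n+2)(n+1) a_{n+2} x^n.
The ODE becomes sum_n [(n+2)(n+1) a_{n+2} + 6 a_n] x^n = 0.
Setting each coefficient to zero gives the recurrence:
  (n+2)(n+1) a_{n+2} + 6 a_n = 0,
  a_{n+2} = -6 / ((n+1)(n+2)) a_n.

Check with a_0 = -1, a_1 = 0 (apply the recurrence for n = 0, 1, 2, 3): a_0 = -1, a_1 = 0, a_2 = 3, a_3 = 0, a_4 = -3/2, a_5 = 0.

a_{n+2} = -6/((n+1)(n+2)) * a_n; check: a_0 = -1, a_1 = 0, a_2 = 3, a_3 = 0, a_4 = -3/2, a_5 = 0


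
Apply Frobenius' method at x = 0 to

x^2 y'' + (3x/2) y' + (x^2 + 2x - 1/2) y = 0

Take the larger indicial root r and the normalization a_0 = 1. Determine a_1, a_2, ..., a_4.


Write in Frobenius form y'' + (p(x)/x) y' + (q(x)/x^2) y = 0:
  p(x) = 3/2,  q(x) = x^2 + 2x - 1/2.
Indicial equation: r(r-1) + (3/2) r + (-1/2) = 0 -> roots r_1 = 1/2, r_2 = -1.
Take r = r_1 = 1/2. Let y(x) = x^r sum_{n>=0} a_n x^n with a_0 = 1.
Substitute y = x^r sum a_n x^n and match x^{r+n}. The recurrence is
  D(n) a_n + 2 a_{n-1} + 1 a_{n-2} = 0,  where D(n) = (r+n)(r+n-1) + (3/2)(r+n) + (-1/2).
  a_n = [-2 a_{n-1} - 1 a_{n-2}] / D(n).
Since the indicial polynomial factors as (r - r_1)(r - r_2), D(n) = (r_1 + n - r_1)(r_1 + n - r_2) = n(n + 3/2).
Evaluating step by step (a_0 = 1):
  n = 1: D(1) = 1(1 + 3/2) = 5/2; numerator = -2(1) = -2; a_1 = (-2)/(5/2) = -4/5
  n = 2: D(2) = 2(2 + 3/2) = 7; numerator = -2(-4/5) - 1(1) = 3/5; a_2 = (3/5)/(7) = 3/35
  n = 3: D(3) = 3(3 + 3/2) = 27/2; numerator = -2(3/35) - 1(-4/5) = 22/35; a_3 = (22/35)/(27/2) = 44/945
  n = 4: D(4) = 4(4 + 3/2) = 22; numerator = -2(44/945) - 1(3/35) = -169/945; a_4 = (-169/945)/(22) = -169/20790

r = 1/2; a_0 = 1; a_1 = -4/5; a_2 = 3/35; a_3 = 44/945; a_4 = -169/20790


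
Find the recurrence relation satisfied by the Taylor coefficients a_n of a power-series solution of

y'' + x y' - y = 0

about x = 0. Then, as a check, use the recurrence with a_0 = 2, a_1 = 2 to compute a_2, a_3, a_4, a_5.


Substitute y = sum_n a_n x^n.
y''(x) has coefficient (n+2)(n+1) a_{n+2} at x^n;
x y'(x) has coefficient n a_n at x^n (shift);
-y(x) has coefficient -1 a_n at x^n.
Matching x^n: (n+2)(n+1) a_{n+2} + (n - 1) a_n = 0.
Thus a_{n+2} = (-n + 1) / ((n+1)(n+2)) * a_n.

Check with a_0 = 2, a_1 = 2 (apply the recurrence for n = 0, 1, 2, 3): a_0 = 2, a_1 = 2, a_2 = 1, a_3 = 0, a_4 = -1/12, a_5 = 0.

a_(n+2) = (-n + 1) / ((n+1)(n+2)) * a_n; check: a_0 = 2, a_1 = 2, a_2 = 1, a_3 = 0, a_4 = -1/12, a_5 = 0


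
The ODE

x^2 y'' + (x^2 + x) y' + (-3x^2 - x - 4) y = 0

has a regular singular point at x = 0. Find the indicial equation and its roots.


Divide by x^2 to reach normal form y'' + P_1(x) y' + P_2(x) y = 0 with P_1(x) = 1 + 1/x and P_2(x) = -3 - 1/x - 4/x^2.
x = 0 is a singular point because the y'-coefficient 1 + 1/x has a pole at x = 0 and the y-coefficient -3 - 1/x - 4/x^2 has a pole at x = 0.
It is a regular singular point because x P_1(x) = p(x) = x + 1 and x^2 P_2(x) = q(x) = -3x^2 - x - 4 are polynomials, hence analytic at x = 0.
p(0) = 1,  q(0) = -4.
Indicial equation: r(r-1) + p(0) r + q(0) = 0, i.e. r^2 + (p(0) - 1) r + q(0) = 0, i.e. r^2 - 4 = 0.
Discriminant: (0)^2 - 4(-4) = 16, so r = (0 ± 4)/2.
Solving: r_1 = 2, r_2 = -2.

indicial: r^2 - 4 = 0; roots r_1 = 2, r_2 = -2


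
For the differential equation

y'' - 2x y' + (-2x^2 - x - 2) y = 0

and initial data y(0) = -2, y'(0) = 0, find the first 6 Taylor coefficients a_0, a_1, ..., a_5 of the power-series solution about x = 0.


Ansatz: y(x) = sum_{n>=0} a_n x^n, so y'(x) = sum_{n>=1} n a_n x^(n-1) and y''(x) = sum_{n>=2} n(n-1) a_n x^(n-2).
Substitute into P(x) y'' + Q(x) y' + R(x) y = 0 with P(x) = 1, Q(x) = -2x, R(x) = -2x^2 - x - 2, and match powers of x.
Initial conditions: a_0 = -2, a_1 = 0.
Setting the coefficient of each power of x to zero and solving order by order (substituting the coefficients already found):
  x^0: 2 a_2 - 2 a_0 = 0  ->  2 a_2 = 2 a_0 = -4  ->  a_2 = -2
  x^1: 6 a_3 - 4 a_1 - a_0 = 0  ->  6 a_3 = 4 a_1 + a_0 = -2  ->  a_3 = -1/3
  x^2: 12 a_4 - 6 a_2 - a_1 - 2 a_0 = 0  ->  12 a_4 = 6 a_2 + a_1 + 2 a_0 = -16  ->  a_4 = -4/3
  x^3: 20 a_5 - 8 a_3 - a_2 - 2 a_1 = 0  ->  20 a_5 = 8 a_3 + a_2 + 2 a_1 = -14/3  ->  a_5 = -7/30
Truncated series: y(x) = -2 - 2 x^2 - (1/3) x^3 - (4/3) x^4 - (7/30) x^5 + O(x^6).

a_0 = -2; a_1 = 0; a_2 = -2; a_3 = -1/3; a_4 = -4/3; a_5 = -7/30


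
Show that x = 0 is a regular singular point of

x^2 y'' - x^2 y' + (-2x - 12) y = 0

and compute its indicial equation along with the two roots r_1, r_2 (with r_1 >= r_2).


Divide by x^2 to reach normal form y'' + P_1(x) y' + P_2(x) y = 0 with P_1(x) = -1 and P_2(x) = -2/x - 12/x^2.
x = 0 is a singular point because the y-coefficient -2/x - 12/x^2 has a pole at x = 0.
It is a regular singular point because x P_1(x) = p(x) = -x and x^2 P_2(x) = q(x) = -2x - 12 are polynomials, hence analytic at x = 0.
p(0) = 0,  q(0) = -12.
Indicial equation: r(r-1) + p(0) r + q(0) = 0, i.e. r^2 + (p(0) - 1) r + q(0) = 0, i.e. r^2 - 1 r - 12 = 0.
Discriminant: (-1)^2 - 4(-12) = 49, so r = (1 ± 7)/2.
Solving: r_1 = 4, r_2 = -3.

indicial: r^2 - 1 r - 12 = 0; roots r_1 = 4, r_2 = -3


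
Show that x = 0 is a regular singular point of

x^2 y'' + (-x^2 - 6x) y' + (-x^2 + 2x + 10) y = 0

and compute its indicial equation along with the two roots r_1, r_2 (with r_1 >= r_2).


Divide by x^2 to reach normal form y'' + P_1(x) y' + P_2(x) y = 0 with P_1(x) = -1 - 6/x and P_2(x) = -1 + 2/x + 10/x^2.
x = 0 is a singular point because the y'-coefficient -1 - 6/x has a pole at x = 0 and the y-coefficient -1 + 2/x + 10/x^2 has a pole at x = 0.
It is a regular singular point because x P_1(x) = p(x) = -x - 6 and x^2 P_2(x) = q(x) = -x^2 + 2x + 10 are polynomials, hence analytic at x = 0.
p(0) = -6,  q(0) = 10.
Indicial equation: r(r-1) + p(0) r + q(0) = 0, i.e. r^2 + (p(0) - 1) r + q(0) = 0, i.e. r^2 - 7 r + 10 = 0.
Discriminant: (-7)^2 - 4(10) = 9, so r = (7 ± 3)/2.
Solving: r_1 = 5, r_2 = 2.

indicial: r^2 - 7 r + 10 = 0; roots r_1 = 5, r_2 = 2


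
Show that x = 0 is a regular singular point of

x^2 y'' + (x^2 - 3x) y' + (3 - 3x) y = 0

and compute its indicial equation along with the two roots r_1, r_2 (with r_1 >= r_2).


Divide by x^2 to reach normal form y'' + P_1(x) y' + P_2(x) y = 0 with P_1(x) = 1 - 3/x and P_2(x) = -3/x + 3/x^2.
x = 0 is a singular point because the y'-coefficient 1 - 3/x has a pole at x = 0 and the y-coefficient -3/x + 3/x^2 has a pole at x = 0.
It is a regular singular point because x P_1(x) = p(x) = x - 3 and x^2 P_2(x) = q(x) = 3 - 3x are polynomials, hence analytic at x = 0.
p(0) = -3,  q(0) = 3.
Indicial equation: r(r-1) + p(0) r + q(0) = 0, i.e. r^2 + (p(0) - 1) r + q(0) = 0, i.e. r^2 - 4 r + 3 = 0.
Discriminant: (-4)^2 - 4(3) = 4, so r = (4 ± 2)/2.
Solving: r_1 = 3, r_2 = 1.

indicial: r^2 - 4 r + 3 = 0; roots r_1 = 3, r_2 = 1


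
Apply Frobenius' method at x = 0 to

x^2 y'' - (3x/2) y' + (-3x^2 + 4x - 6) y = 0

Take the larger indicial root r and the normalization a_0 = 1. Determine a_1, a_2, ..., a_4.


Write in Frobenius form y'' + (p(x)/x) y' + (q(x)/x^2) y = 0:
  p(x) = -3/2,  q(x) = -3x^2 + 4x - 6.
Indicial equation: r(r-1) + (-3/2) r + (-6) = 0 -> roots r_1 = 4, r_2 = -3/2.
Take r = r_1 = 4. Let y(x) = x^r sum_{n>=0} a_n x^n with a_0 = 1.
Substitute y = x^r sum a_n x^n and match x^{r+n}. The recurrence is
  D(n) a_n + 4 a_{n-1} - 3 a_{n-2} = 0,  where D(n) = (r+n)(r+n-1) + (-3/2)(r+n) + (-6).
  a_n = [-4 a_{n-1} + 3 a_{n-2}] / D(n).
Since the indicial polynomial factors as (r - r_1)(r - r_2), D(n) = (r_1 + n - r_1)(r_1 + n - r_2) = n(n + 11/2).
Evaluating step by step (a_0 = 1):
  n = 1: D(1) = 1(1 + 11/2) = 13/2; numerator = -4(1) = -4; a_1 = (-4)/(13/2) = -8/13
  n = 2: D(2) = 2(2 + 11/2) = 15; numerator = -4(-8/13) + 3(1) = 71/13; a_2 = (71/13)/(15) = 71/195
  n = 3: D(3) = 3(3 + 11/2) = 51/2; numerator = -4(71/195) + 3(-8/13) = -644/195; a_3 = (-644/195)/(51/2) = -1288/9945
  n = 4: D(4) = 4(4 + 11/2) = 38; numerator = -4(-1288/9945) + 3(71/195) = 3203/1989; a_4 = (3203/1989)/(38) = 3203/75582

r = 4; a_0 = 1; a_1 = -8/13; a_2 = 71/195; a_3 = -1288/9945; a_4 = 3203/75582


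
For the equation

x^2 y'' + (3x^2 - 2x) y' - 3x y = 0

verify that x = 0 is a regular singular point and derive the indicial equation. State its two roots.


Divide by x^2 to reach normal form y'' + P_1(x) y' + P_2(x) y = 0 with P_1(x) = 3 - 2/x and P_2(x) = -3/x.
x = 0 is a singular point because the y'-coefficient 3 - 2/x has a pole at x = 0 and the y-coefficient -3/x has a pole at x = 0.
It is a regular singular point because x P_1(x) = p(x) = 3x - 2 and x^2 P_2(x) = q(x) = -3x are polynomials, hence analytic at x = 0.
p(0) = -2,  q(0) = 0.
Indicial equation: r(r-1) + p(0) r + q(0) = 0, i.e. r^2 + (p(0) - 1) r + q(0) = 0, i.e. r^2 - 3 r = 0.
Discriminant: (-3)^2 - 4(0) = 9, so r = (3 ± 3)/2.
Solving: r_1 = 3, r_2 = 0.

indicial: r^2 - 3 r = 0; roots r_1 = 3, r_2 = 0


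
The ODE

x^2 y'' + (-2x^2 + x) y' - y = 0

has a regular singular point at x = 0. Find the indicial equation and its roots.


Divide by x^2 to reach normal form y'' + P_1(x) y' + P_2(x) y = 0 with P_1(x) = -2 + 1/x and P_2(x) = -1/x^2.
x = 0 is a singular point because the y'-coefficient -2 + 1/x has a pole at x = 0 and the y-coefficient -1/x^2 has a pole at x = 0.
It is a regular singular point because x P_1(x) = p(x) = 1 - 2x and x^2 P_2(x) = q(x) = -1 are polynomials, hence analytic at x = 0.
p(0) = 1,  q(0) = -1.
Indicial equation: r(r-1) + p(0) r + q(0) = 0, i.e. r^2 + (p(0) - 1) r + q(0) = 0, i.e. r^2 - 1 = 0.
Discriminant: (0)^2 - 4(-1) = 4, so r = (0 ± 2)/2.
Solving: r_1 = 1, r_2 = -1.

indicial: r^2 - 1 = 0; roots r_1 = 1, r_2 = -1


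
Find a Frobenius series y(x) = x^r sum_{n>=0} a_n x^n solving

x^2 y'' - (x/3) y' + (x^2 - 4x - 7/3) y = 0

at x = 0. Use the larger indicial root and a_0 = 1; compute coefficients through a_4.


Write in Frobenius form y'' + (p(x)/x) y' + (q(x)/x^2) y = 0:
  p(x) = -1/3,  q(x) = x^2 - 4x - 7/3.
Indicial equation: r(r-1) + (-1/3) r + (-7/3) = 0 -> roots r_1 = 7/3, r_2 = -1.
Take r = r_1 = 7/3. Let y(x) = x^r sum_{n>=0} a_n x^n with a_0 = 1.
Substitute y = x^r sum a_n x^n and match x^{r+n}. The recurrence is
  D(n) a_n - 4 a_{n-1} + 1 a_{n-2} = 0,  where D(n) = (r+n)(r+n-1) + (-1/3)(r+n) + (-7/3).
  a_n = [4 a_{n-1} - 1 a_{n-2}] / D(n).
Since the indicial polynomial factors as (r - r_1)(r - r_2), D(n) = (r_1 + n - r_1)(r_1 + n - r_2) = n(n + 10/3).
Evaluating step by step (a_0 = 1):
  n = 1: D(1) = 1(1 + 10/3) = 13/3; numerator = 4(1) = 4; a_1 = (4)/(13/3) = 12/13
  n = 2: D(2) = 2(2 + 10/3) = 32/3; numerator = 4(12/13) - 1(1) = 35/13; a_2 = (35/13)/(32/3) = 105/416
  n = 3: D(3) = 3(3 + 10/3) = 19; numerator = 4(105/416) - 1(12/13) = 9/104; a_3 = (9/104)/(19) = 9/1976
  n = 4: D(4) = 4(4 + 10/3) = 88/3; numerator = 4(9/1976) - 1(105/416) = -1851/7904; a_4 = (-1851/7904)/(88/3) = -5553/695552

r = 7/3; a_0 = 1; a_1 = 12/13; a_2 = 105/416; a_3 = 9/1976; a_4 = -5553/695552


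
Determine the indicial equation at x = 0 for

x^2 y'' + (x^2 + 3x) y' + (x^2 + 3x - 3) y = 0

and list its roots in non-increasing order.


Divide by x^2 to reach normal form y'' + P_1(x) y' + P_2(x) y = 0 with P_1(x) = 1 + 3/x and P_2(x) = 1 + 3/x - 3/x^2.
x = 0 is a singular point because the y'-coefficient 1 + 3/x has a pole at x = 0 and the y-coefficient 1 + 3/x - 3/x^2 has a pole at x = 0.
It is a regular singular point because x P_1(x) = p(x) = x + 3 and x^2 P_2(x) = q(x) = x^2 + 3x - 3 are polynomials, hence analytic at x = 0.
p(0) = 3,  q(0) = -3.
Indicial equation: r(r-1) + p(0) r + q(0) = 0, i.e. r^2 + (p(0) - 1) r + q(0) = 0, i.e. r^2 + 2 r - 3 = 0.
Discriminant: (2)^2 - 4(-3) = 16, so r = (-2 ± 4)/2.
Solving: r_1 = 1, r_2 = -3.

indicial: r^2 + 2 r - 3 = 0; roots r_1 = 1, r_2 = -3


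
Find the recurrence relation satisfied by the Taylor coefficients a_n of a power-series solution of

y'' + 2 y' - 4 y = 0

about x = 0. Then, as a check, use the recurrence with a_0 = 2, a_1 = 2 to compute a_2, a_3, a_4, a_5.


Substitute y = sum_n a_n x^n.
y''(x) has coefficient (n+2)(n+1) a_{n+2} at x^n;
2 y'(x) has coefficient 2 (n+1) a_{n+1} at x^n;
-4 y(x) has coefficient -4 a_n at x^n.
Matching x^n: (n+2)(n+1) a_{n+2} + 2 (n+1) a_{n+1} - 4 a_n = 0.
Thus a_{n+2} = [-2 (n+1) a_{n+1} + 4 a_n] / ((n+1)(n+2)).

Check with a_0 = 2, a_1 = 2 (apply the recurrence for n = 0, 1, 2, 3): a_0 = 2, a_1 = 2, a_2 = 2, a_3 = 0, a_4 = 2/3, a_5 = -4/15.

a_(n+2) = [-2 (n+1) a_(n+1) + 4 a_n] / ((n+1)(n+2)); check: a_0 = 2, a_1 = 2, a_2 = 2, a_3 = 0, a_4 = 2/3, a_5 = -4/15
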